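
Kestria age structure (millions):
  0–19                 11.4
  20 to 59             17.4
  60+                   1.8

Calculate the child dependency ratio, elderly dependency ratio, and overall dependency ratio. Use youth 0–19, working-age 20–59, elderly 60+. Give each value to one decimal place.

Youth dependency ratio: 65.5
Old-age dependency ratio: 10.3
Total dependency ratio: 75.9

Youth dependency ratio = 11.4 / 17.4 × 100 = 65.5
Old-age dependency ratio = 1.8 / 17.4 × 100 = 10.3
Total dependency ratio = (11.4 + 1.8) / 17.4 × 100 = 13.2 / 17.4 × 100 = 75.9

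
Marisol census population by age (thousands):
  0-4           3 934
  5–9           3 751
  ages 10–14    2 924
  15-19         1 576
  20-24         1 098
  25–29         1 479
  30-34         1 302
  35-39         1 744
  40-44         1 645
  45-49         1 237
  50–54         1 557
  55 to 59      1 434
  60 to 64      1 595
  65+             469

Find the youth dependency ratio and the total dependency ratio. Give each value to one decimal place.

Youth dependency ratio: 72.3
Total dependency ratio: 75.5

0–14: 3 934 + 3 751 + 2 924 = 10 609
15–64: 1 576 + 1 098 + 1 479 + 1 302 + 1 744 + 1 645 + 1 237 + 1 557 + 1 434 + 1 595 = 14 667
65+: 469
Youth dependency ratio = 10 609 / 14 667 × 100 = 72.3
Total dependency ratio = (10 609 + 469) / 14 667 × 100 = 11 078 / 14 667 × 100 = 75.5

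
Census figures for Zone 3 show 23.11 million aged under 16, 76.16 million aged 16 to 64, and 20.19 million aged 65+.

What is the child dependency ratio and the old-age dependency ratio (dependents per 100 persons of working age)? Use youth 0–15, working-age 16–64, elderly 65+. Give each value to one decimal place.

Youth dependency ratio: 30.3
Old-age dependency ratio: 26.5

Youth dependency ratio = 23.11 / 76.16 × 100 = 30.3
Old-age dependency ratio = 20.19 / 76.16 × 100 = 26.5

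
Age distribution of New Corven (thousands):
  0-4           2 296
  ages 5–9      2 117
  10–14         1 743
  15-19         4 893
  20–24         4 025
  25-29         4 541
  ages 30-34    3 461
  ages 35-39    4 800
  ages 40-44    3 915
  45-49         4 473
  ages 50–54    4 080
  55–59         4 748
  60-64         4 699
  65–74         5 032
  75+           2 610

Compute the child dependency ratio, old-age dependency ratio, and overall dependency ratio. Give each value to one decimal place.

0–14: 2 296 + 2 117 + 1 743 = 6 156
15–64: 4 893 + 4 025 + 4 541 + 3 461 + 4 800 + 3 915 + 4 473 + 4 080 + 4 748 + 4 699 = 43 635
65+: 5 032 + 2 610 = 7 642
Youth dependency ratio = 6 156 / 43 635 × 100 = 14.1
Old-age dependency ratio = 7 642 / 43 635 × 100 = 17.5
Total dependency ratio = (6 156 + 7 642) / 43 635 × 100 = 13 798 / 43 635 × 100 = 31.6

Youth dependency ratio: 14.1
Old-age dependency ratio: 17.5
Total dependency ratio: 31.6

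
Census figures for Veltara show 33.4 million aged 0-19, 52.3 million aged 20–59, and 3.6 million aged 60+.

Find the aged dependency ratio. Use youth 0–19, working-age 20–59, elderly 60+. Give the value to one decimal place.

Old-age dependency ratio = 3.6 / 52.3 × 100 = 6.9

Old-age dependency ratio: 6.9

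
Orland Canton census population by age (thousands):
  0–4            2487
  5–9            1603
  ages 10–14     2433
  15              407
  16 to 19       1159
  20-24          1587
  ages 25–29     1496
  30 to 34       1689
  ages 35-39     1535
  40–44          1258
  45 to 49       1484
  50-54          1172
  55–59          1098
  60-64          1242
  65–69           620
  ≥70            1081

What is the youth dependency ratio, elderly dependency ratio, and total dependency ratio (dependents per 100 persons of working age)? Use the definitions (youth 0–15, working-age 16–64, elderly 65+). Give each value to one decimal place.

Youth dependency ratio: 50.5
Old-age dependency ratio: 12.4
Total dependency ratio: 62.9

0–15: 2487 + 1603 + 2433 + 407 = 6930
16–64: 1159 + 1587 + 1496 + 1689 + 1535 + 1258 + 1484 + 1172 + 1098 + 1242 = 13720
65+: 620 + 1081 = 1701
Youth dependency ratio = 6930 / 13720 × 100 = 50.5
Old-age dependency ratio = 1701 / 13720 × 100 = 12.4
Total dependency ratio = (6930 + 1701) / 13720 × 100 = 8631 / 13720 × 100 = 62.9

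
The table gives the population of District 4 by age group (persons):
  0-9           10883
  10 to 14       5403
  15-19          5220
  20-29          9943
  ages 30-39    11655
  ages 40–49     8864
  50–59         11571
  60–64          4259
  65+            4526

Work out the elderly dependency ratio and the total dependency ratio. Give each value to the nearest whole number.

0–14: 10883 + 5403 = 16286
15–64: 5220 + 9943 + 11655 + 8864 + 11571 + 4259 = 51512
65+: 4526
Old-age dependency ratio = 4526 / 51512 × 100 = 9
Total dependency ratio = (16286 + 4526) / 51512 × 100 = 20812 / 51512 × 100 = 40

Old-age dependency ratio: 9
Total dependency ratio: 40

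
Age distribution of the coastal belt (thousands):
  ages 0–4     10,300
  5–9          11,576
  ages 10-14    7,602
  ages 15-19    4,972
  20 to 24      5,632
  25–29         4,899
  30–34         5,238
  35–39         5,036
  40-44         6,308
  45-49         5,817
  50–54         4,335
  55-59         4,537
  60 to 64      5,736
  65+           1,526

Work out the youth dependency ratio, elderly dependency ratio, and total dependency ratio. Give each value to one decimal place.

0–14: 10,300 + 11,576 + 7,602 = 29,478
15–64: 4,972 + 5,632 + 4,899 + 5,238 + 5,036 + 6,308 + 5,817 + 4,335 + 4,537 + 5,736 = 52,510
65+: 1,526
Youth dependency ratio = 29,478 / 52,510 × 100 = 56.1
Old-age dependency ratio = 1,526 / 52,510 × 100 = 2.9
Total dependency ratio = (29,478 + 1,526) / 52,510 × 100 = 31,004 / 52,510 × 100 = 59.0

Youth dependency ratio: 56.1
Old-age dependency ratio: 2.9
Total dependency ratio: 59.0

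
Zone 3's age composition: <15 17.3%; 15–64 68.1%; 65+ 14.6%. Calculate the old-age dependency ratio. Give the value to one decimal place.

Old-age dependency ratio: 21.4

Old-age dependency ratio = 14.6 / 68.1 × 100 = 21.4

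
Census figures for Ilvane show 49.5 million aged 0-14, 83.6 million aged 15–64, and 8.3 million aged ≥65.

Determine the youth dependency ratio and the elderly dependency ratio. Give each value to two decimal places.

Youth dependency ratio: 59.21
Old-age dependency ratio: 9.93

Youth dependency ratio = 49.5 / 83.6 × 100 = 59.21
Old-age dependency ratio = 8.3 / 83.6 × 100 = 9.93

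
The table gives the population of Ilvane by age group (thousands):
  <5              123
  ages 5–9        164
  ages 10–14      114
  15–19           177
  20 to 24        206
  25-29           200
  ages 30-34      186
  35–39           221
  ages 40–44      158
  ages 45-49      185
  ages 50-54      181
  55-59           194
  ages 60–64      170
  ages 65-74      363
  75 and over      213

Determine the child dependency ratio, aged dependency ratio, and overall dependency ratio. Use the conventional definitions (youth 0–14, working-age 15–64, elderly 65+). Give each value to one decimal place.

0–14: 123 + 164 + 114 = 401
15–64: 177 + 206 + 200 + 186 + 221 + 158 + 185 + 181 + 194 + 170 = 1 878
65+: 363 + 213 = 576
Youth dependency ratio = 401 / 1 878 × 100 = 21.4
Old-age dependency ratio = 576 / 1 878 × 100 = 30.7
Total dependency ratio = (401 + 576) / 1 878 × 100 = 977 / 1 878 × 100 = 52.0

Youth dependency ratio: 21.4
Old-age dependency ratio: 30.7
Total dependency ratio: 52.0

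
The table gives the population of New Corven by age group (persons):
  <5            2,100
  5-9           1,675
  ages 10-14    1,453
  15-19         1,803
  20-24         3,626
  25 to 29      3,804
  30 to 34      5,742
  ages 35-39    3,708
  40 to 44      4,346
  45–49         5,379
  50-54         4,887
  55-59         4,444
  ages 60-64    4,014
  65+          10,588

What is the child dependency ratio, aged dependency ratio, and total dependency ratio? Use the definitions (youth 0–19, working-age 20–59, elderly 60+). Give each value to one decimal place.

Youth dependency ratio: 19.6
Old-age dependency ratio: 40.6
Total dependency ratio: 60.2

0–19: 2,100 + 1,675 + 1,453 + 1,803 = 7,031
20–59: 3,626 + 3,804 + 5,742 + 3,708 + 4,346 + 5,379 + 4,887 + 4,444 = 35,936
60+: 4,014 + 10,588 = 14,602
Youth dependency ratio = 7,031 / 35,936 × 100 = 19.6
Old-age dependency ratio = 14,602 / 35,936 × 100 = 40.6
Total dependency ratio = (7,031 + 14,602) / 35,936 × 100 = 21,633 / 35,936 × 100 = 60.2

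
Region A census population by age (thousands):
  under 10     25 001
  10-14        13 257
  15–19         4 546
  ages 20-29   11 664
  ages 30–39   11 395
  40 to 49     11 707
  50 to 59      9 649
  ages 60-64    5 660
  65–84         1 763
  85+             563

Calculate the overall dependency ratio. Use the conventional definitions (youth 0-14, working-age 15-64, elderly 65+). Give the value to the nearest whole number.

0–14: 25 001 + 13 257 = 38 258
15–64: 4 546 + 11 664 + 11 395 + 11 707 + 9 649 + 5 660 = 54 621
65+: 1 763 + 563 = 2 326
Total dependency ratio = (38 258 + 2 326) / 54 621 × 100 = 40 584 / 54 621 × 100 = 74

Total dependency ratio: 74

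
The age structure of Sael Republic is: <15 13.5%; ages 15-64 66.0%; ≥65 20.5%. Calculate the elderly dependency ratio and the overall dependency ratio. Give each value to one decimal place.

Old-age dependency ratio = 20.5 / 66.0 × 100 = 31.1
Total dependency ratio = (13.5 + 20.5) / 66.0 × 100 = 34.0 / 66.0 × 100 = 51.5

Old-age dependency ratio: 31.1
Total dependency ratio: 51.5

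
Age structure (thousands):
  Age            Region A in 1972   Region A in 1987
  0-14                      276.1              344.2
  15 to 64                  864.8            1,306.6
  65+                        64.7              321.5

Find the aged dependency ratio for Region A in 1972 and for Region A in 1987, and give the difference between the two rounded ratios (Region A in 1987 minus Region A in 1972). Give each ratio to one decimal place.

Region A in 1972: 64.7 / 864.8 × 100 = 7.5
Region A in 1987: 321.5 / 1,306.6 × 100 = 24.6

Region A in 1972: 7.5
Region A in 1987: 24.6
Difference: +17.1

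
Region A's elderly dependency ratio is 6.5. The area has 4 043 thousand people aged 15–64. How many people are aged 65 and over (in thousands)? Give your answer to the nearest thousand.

Aged 65 and over: 263

Old-age dependency ratio = elderly / working-age × 100
6.5 = E / 4 043 × 100
⇒ 263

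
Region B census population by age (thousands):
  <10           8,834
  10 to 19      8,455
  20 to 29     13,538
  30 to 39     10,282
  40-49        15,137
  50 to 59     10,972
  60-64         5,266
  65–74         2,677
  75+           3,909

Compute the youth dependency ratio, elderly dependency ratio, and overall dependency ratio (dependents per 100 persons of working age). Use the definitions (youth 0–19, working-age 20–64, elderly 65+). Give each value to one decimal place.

0–19: 8,834 + 8,455 = 17,289
20–64: 13,538 + 10,282 + 15,137 + 10,972 + 5,266 = 55,195
65+: 2,677 + 3,909 = 6,586
Youth dependency ratio = 17,289 / 55,195 × 100 = 31.3
Old-age dependency ratio = 6,586 / 55,195 × 100 = 11.9
Total dependency ratio = (17,289 + 6,586) / 55,195 × 100 = 23,875 / 55,195 × 100 = 43.3

Youth dependency ratio: 31.3
Old-age dependency ratio: 11.9
Total dependency ratio: 43.3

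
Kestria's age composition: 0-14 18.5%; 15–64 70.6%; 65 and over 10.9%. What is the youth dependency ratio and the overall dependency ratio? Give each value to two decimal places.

Youth dependency ratio = 18.5 / 70.6 × 100 = 26.20
Total dependency ratio = (18.5 + 10.9) / 70.6 × 100 = 29.4 / 70.6 × 100 = 41.64

Youth dependency ratio: 26.20
Total dependency ratio: 41.64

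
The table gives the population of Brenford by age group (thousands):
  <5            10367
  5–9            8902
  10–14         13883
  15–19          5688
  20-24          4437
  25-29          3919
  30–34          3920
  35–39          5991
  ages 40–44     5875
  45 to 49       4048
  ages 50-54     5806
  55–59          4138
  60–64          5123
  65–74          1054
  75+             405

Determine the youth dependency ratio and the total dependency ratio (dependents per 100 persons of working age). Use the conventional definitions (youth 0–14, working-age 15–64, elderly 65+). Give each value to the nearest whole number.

Youth dependency ratio: 68
Total dependency ratio: 71

0–14: 10367 + 8902 + 13883 = 33152
15–64: 5688 + 4437 + 3919 + 3920 + 5991 + 5875 + 4048 + 5806 + 4138 + 5123 = 48945
65+: 1054 + 405 = 1459
Youth dependency ratio = 33152 / 48945 × 100 = 68
Total dependency ratio = (33152 + 1459) / 48945 × 100 = 34611 / 48945 × 100 = 71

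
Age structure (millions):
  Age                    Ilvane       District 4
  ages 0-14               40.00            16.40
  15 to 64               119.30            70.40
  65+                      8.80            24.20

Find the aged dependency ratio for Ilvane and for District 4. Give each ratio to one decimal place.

Ilvane: 7.4
District 4: 34.4

Ilvane: 8.80 / 119.30 × 100 = 7.4
District 4: 24.20 / 70.40 × 100 = 34.4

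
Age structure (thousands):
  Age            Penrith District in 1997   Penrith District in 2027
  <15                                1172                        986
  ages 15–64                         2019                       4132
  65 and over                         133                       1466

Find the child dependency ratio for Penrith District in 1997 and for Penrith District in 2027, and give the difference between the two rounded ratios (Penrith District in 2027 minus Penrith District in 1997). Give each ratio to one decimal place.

Penrith District in 1997: 1172 / 2019 × 100 = 58.0
Penrith District in 2027: 986 / 4132 × 100 = 23.9

Penrith District in 1997: 58.0
Penrith District in 2027: 23.9
Difference: -34.1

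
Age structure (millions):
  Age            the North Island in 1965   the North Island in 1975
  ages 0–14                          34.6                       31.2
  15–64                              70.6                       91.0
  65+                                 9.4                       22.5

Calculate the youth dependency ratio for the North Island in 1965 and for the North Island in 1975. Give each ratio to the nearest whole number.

the North Island in 1965: 34.6 / 70.6 × 100 = 49
the North Island in 1975: 31.2 / 91.0 × 100 = 34

the North Island in 1965: 49
the North Island in 1975: 34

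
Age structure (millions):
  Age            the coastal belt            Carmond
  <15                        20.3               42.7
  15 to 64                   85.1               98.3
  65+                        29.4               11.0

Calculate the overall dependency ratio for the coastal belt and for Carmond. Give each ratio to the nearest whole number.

the coastal belt: (20.3 + 29.4) / 85.1 × 100 = 49.7 / 85.1 × 100 = 58
Carmond: (42.7 + 11.0) / 98.3 × 100 = 53.7 / 98.3 × 100 = 55

the coastal belt: 58
Carmond: 55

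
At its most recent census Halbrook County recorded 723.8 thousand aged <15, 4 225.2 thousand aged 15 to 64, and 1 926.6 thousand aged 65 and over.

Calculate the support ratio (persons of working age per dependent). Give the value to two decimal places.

Support ratio: 1.59

Support ratio = 4 225.2 / (723.8 + 1 926.6) = 4 225.2 / 2 650.4 = 1.59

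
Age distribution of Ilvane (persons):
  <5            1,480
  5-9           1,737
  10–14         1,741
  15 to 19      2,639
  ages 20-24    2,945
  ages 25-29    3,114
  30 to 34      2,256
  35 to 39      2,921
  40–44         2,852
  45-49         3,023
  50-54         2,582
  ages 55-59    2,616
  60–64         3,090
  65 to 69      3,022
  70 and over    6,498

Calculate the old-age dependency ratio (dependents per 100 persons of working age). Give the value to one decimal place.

0–14: 1,480 + 1,737 + 1,741 = 4,958
15–64: 2,639 + 2,945 + 3,114 + 2,256 + 2,921 + 2,852 + 3,023 + 2,582 + 2,616 + 3,090 = 28,038
65+: 3,022 + 6,498 = 9,520
Old-age dependency ratio = 9,520 / 28,038 × 100 = 34.0

Old-age dependency ratio: 34.0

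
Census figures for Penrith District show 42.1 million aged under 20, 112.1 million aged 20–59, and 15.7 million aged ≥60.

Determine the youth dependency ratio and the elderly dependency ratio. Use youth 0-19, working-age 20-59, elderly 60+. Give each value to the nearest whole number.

Youth dependency ratio: 38
Old-age dependency ratio: 14

Youth dependency ratio = 42.1 / 112.1 × 100 = 38
Old-age dependency ratio = 15.7 / 112.1 × 100 = 14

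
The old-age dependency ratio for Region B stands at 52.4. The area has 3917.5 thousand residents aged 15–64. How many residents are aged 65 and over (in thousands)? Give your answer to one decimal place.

Aged 65 and over: 2052.8

Old-age dependency ratio = elderly / working-age × 100
52.4 = E / 3917.5 × 100
⇒ 2052.8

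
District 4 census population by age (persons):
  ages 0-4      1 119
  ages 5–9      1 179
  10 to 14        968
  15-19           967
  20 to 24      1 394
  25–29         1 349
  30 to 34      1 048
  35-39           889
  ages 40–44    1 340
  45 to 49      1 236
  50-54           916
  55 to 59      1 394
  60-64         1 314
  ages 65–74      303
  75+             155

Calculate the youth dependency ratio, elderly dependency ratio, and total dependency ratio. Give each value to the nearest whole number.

0–14: 1 119 + 1 179 + 968 = 3 266
15–64: 967 + 1 394 + 1 349 + 1 048 + 889 + 1 340 + 1 236 + 916 + 1 394 + 1 314 = 11 847
65+: 303 + 155 = 458
Youth dependency ratio = 3 266 / 11 847 × 100 = 28
Old-age dependency ratio = 458 / 11 847 × 100 = 4
Total dependency ratio = (3 266 + 458) / 11 847 × 100 = 3 724 / 11 847 × 100 = 31

Youth dependency ratio: 28
Old-age dependency ratio: 4
Total dependency ratio: 31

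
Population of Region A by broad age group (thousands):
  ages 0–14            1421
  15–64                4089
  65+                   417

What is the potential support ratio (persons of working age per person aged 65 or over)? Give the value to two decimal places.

Potential support ratio = 4089 / 417 = 9.81

Potential support ratio: 9.81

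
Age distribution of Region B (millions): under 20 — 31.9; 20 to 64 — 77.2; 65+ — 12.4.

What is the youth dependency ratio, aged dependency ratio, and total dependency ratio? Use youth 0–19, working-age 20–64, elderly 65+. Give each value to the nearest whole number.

Youth dependency ratio: 41
Old-age dependency ratio: 16
Total dependency ratio: 57

Youth dependency ratio = 31.9 / 77.2 × 100 = 41
Old-age dependency ratio = 12.4 / 77.2 × 100 = 16
Total dependency ratio = (31.9 + 12.4) / 77.2 × 100 = 44.3 / 77.2 × 100 = 57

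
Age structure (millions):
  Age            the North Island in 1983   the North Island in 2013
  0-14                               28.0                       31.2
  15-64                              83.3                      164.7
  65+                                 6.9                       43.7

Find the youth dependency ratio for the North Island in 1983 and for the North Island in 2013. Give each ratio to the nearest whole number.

the North Island in 1983: 34
the North Island in 2013: 19

the North Island in 1983: 28.0 / 83.3 × 100 = 34
the North Island in 2013: 31.2 / 164.7 × 100 = 19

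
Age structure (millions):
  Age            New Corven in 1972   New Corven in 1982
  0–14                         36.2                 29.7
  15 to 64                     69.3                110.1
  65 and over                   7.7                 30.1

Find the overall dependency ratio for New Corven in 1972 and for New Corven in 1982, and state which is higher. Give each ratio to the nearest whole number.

New Corven in 1972: 63
New Corven in 1982: 54
Higher: New Corven in 1972

New Corven in 1972: (36.2 + 7.7) / 69.3 × 100 = 43.9 / 69.3 × 100 = 63
New Corven in 1982: (29.7 + 30.1) / 110.1 × 100 = 59.8 / 110.1 × 100 = 54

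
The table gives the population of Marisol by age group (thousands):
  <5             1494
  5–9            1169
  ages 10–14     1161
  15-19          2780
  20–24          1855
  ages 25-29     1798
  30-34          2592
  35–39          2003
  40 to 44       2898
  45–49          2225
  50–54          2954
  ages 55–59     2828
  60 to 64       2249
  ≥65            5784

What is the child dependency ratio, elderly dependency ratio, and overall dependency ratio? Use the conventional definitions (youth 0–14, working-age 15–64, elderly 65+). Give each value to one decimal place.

Youth dependency ratio: 15.8
Old-age dependency ratio: 23.9
Total dependency ratio: 39.7

0–14: 1494 + 1169 + 1161 = 3824
15–64: 2780 + 1855 + 1798 + 2592 + 2003 + 2898 + 2225 + 2954 + 2828 + 2249 = 24182
65+: 5784
Youth dependency ratio = 3824 / 24182 × 100 = 15.8
Old-age dependency ratio = 5784 / 24182 × 100 = 23.9
Total dependency ratio = (3824 + 5784) / 24182 × 100 = 9608 / 24182 × 100 = 39.7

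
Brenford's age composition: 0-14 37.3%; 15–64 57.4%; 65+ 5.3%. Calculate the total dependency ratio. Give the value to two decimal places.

Total dependency ratio: 74.22

Total dependency ratio = (37.3 + 5.3) / 57.4 × 100 = 42.6 / 57.4 × 100 = 74.22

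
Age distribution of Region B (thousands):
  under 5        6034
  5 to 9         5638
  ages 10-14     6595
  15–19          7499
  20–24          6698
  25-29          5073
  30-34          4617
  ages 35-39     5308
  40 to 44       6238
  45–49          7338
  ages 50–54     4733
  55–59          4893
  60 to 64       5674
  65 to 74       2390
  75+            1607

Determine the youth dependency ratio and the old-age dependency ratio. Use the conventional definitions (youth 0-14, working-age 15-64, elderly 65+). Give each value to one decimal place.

Youth dependency ratio: 31.5
Old-age dependency ratio: 6.9

0–14: 6034 + 5638 + 6595 = 18267
15–64: 7499 + 6698 + 5073 + 4617 + 5308 + 6238 + 7338 + 4733 + 4893 + 5674 = 58071
65+: 2390 + 1607 = 3997
Youth dependency ratio = 18267 / 58071 × 100 = 31.5
Old-age dependency ratio = 3997 / 58071 × 100 = 6.9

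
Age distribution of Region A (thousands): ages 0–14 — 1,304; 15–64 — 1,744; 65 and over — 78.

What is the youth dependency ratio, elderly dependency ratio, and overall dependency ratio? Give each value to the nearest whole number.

Youth dependency ratio: 75
Old-age dependency ratio: 4
Total dependency ratio: 79

Youth dependency ratio = 1,304 / 1,744 × 100 = 75
Old-age dependency ratio = 78 / 1,744 × 100 = 4
Total dependency ratio = (1,304 + 78) / 1,744 × 100 = 1,382 / 1,744 × 100 = 79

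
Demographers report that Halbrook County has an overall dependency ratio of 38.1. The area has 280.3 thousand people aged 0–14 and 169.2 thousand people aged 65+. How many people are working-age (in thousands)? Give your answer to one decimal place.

Total dependency ratio = (youth + elderly) / working-age × 100
38.1 = (280.3 + 169.2) / W × 100
⇒ 1,179.8

Working-age: 1,179.8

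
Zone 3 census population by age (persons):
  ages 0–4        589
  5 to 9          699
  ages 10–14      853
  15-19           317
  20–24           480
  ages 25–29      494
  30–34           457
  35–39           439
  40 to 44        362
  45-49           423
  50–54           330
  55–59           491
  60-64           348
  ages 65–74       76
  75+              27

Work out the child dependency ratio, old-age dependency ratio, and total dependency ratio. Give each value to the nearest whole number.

0–14: 589 + 699 + 853 = 2 141
15–64: 317 + 480 + 494 + 457 + 439 + 362 + 423 + 330 + 491 + 348 = 4 141
65+: 76 + 27 = 103
Youth dependency ratio = 2 141 / 4 141 × 100 = 52
Old-age dependency ratio = 103 / 4 141 × 100 = 2
Total dependency ratio = (2 141 + 103) / 4 141 × 100 = 2 244 / 4 141 × 100 = 54

Youth dependency ratio: 52
Old-age dependency ratio: 2
Total dependency ratio: 54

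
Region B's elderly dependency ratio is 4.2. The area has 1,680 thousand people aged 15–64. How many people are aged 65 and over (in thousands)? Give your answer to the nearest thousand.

Old-age dependency ratio = elderly / working-age × 100
4.2 = E / 1,680 × 100
⇒ 71

Aged 65 and over: 71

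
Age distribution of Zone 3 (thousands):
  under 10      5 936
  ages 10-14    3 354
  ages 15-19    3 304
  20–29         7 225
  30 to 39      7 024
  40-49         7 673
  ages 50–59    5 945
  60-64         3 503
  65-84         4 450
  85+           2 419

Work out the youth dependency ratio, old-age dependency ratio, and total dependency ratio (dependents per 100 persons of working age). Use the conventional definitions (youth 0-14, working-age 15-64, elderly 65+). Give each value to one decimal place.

0–14: 5 936 + 3 354 = 9 290
15–64: 3 304 + 7 225 + 7 024 + 7 673 + 5 945 + 3 503 = 34 674
65+: 4 450 + 2 419 = 6 869
Youth dependency ratio = 9 290 / 34 674 × 100 = 26.8
Old-age dependency ratio = 6 869 / 34 674 × 100 = 19.8
Total dependency ratio = (9 290 + 6 869) / 34 674 × 100 = 16 159 / 34 674 × 100 = 46.6

Youth dependency ratio: 26.8
Old-age dependency ratio: 19.8
Total dependency ratio: 46.6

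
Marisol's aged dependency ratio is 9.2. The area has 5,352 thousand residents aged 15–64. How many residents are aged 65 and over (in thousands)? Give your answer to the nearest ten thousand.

Aged 65 and over: 490

Old-age dependency ratio = elderly / working-age × 100
9.2 = E / 5,352 × 100
⇒ 490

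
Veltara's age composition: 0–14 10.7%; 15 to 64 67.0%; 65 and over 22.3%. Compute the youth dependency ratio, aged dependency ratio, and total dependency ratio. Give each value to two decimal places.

Youth dependency ratio = 10.7 / 67.0 × 100 = 15.97
Old-age dependency ratio = 22.3 / 67.0 × 100 = 33.28
Total dependency ratio = (10.7 + 22.3) / 67.0 × 100 = 33.0 / 67.0 × 100 = 49.25

Youth dependency ratio: 15.97
Old-age dependency ratio: 33.28
Total dependency ratio: 49.25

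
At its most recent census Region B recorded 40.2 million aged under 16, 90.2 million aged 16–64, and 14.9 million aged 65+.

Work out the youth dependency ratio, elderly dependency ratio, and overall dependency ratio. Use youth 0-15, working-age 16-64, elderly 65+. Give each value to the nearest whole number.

Youth dependency ratio = 40.2 / 90.2 × 100 = 45
Old-age dependency ratio = 14.9 / 90.2 × 100 = 17
Total dependency ratio = (40.2 + 14.9) / 90.2 × 100 = 55.1 / 90.2 × 100 = 61

Youth dependency ratio: 45
Old-age dependency ratio: 17
Total dependency ratio: 61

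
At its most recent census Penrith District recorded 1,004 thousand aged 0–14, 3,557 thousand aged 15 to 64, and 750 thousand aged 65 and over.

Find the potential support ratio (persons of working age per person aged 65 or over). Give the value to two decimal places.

Potential support ratio = 3,557 / 750 = 4.74

Potential support ratio: 4.74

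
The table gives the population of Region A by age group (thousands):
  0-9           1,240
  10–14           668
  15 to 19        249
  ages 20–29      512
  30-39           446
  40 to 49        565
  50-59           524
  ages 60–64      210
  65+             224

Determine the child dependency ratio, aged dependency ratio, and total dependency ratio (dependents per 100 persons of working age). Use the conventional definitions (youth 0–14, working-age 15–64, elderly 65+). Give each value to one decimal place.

Youth dependency ratio: 76.1
Old-age dependency ratio: 8.9
Total dependency ratio: 85.1

0–14: 1,240 + 668 = 1,908
15–64: 249 + 512 + 446 + 565 + 524 + 210 = 2,506
65+: 224
Youth dependency ratio = 1,908 / 2,506 × 100 = 76.1
Old-age dependency ratio = 224 / 2,506 × 100 = 8.9
Total dependency ratio = (1,908 + 224) / 2,506 × 100 = 2,132 / 2,506 × 100 = 85.1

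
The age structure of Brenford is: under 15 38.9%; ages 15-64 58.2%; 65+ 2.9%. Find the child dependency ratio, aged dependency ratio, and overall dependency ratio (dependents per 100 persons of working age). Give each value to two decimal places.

Youth dependency ratio: 66.84
Old-age dependency ratio: 4.98
Total dependency ratio: 71.82

Youth dependency ratio = 38.9 / 58.2 × 100 = 66.84
Old-age dependency ratio = 2.9 / 58.2 × 100 = 4.98
Total dependency ratio = (38.9 + 2.9) / 58.2 × 100 = 41.8 / 58.2 × 100 = 71.82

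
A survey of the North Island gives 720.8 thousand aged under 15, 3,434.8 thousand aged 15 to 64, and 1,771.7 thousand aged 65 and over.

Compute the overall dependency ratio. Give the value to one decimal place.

Total dependency ratio = (720.8 + 1,771.7) / 3,434.8 × 100 = 2,492.5 / 3,434.8 × 100 = 72.6

Total dependency ratio: 72.6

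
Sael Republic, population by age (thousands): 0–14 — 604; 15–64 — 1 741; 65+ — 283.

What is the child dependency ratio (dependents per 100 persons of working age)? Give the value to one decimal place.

Youth dependency ratio: 34.7

Youth dependency ratio = 604 / 1 741 × 100 = 34.7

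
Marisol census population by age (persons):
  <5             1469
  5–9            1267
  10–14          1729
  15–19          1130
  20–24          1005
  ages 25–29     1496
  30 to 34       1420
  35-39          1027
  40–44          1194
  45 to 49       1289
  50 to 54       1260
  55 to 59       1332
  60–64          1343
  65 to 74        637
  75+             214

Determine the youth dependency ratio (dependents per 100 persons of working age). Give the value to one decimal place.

Youth dependency ratio: 35.7

0–14: 1469 + 1267 + 1729 = 4465
15–64: 1130 + 1005 + 1496 + 1420 + 1027 + 1194 + 1289 + 1260 + 1332 + 1343 = 12496
65+: 637 + 214 = 851
Youth dependency ratio = 4465 / 12496 × 100 = 35.7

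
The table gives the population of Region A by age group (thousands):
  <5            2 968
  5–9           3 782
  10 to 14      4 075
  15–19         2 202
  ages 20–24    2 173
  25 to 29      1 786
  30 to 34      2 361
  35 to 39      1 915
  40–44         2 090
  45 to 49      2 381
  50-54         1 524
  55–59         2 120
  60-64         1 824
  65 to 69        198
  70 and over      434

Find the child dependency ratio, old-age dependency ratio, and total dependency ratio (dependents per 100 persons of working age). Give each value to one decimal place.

Youth dependency ratio: 53.1
Old-age dependency ratio: 3.1
Total dependency ratio: 56.2

0–14: 2 968 + 3 782 + 4 075 = 10 825
15–64: 2 202 + 2 173 + 1 786 + 2 361 + 1 915 + 2 090 + 2 381 + 1 524 + 2 120 + 1 824 = 20 376
65+: 198 + 434 = 632
Youth dependency ratio = 10 825 / 20 376 × 100 = 53.1
Old-age dependency ratio = 632 / 20 376 × 100 = 3.1
Total dependency ratio = (10 825 + 632) / 20 376 × 100 = 11 457 / 20 376 × 100 = 56.2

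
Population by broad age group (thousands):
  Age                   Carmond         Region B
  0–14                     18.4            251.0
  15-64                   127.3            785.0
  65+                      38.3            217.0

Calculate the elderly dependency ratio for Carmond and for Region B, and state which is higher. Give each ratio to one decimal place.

Carmond: 38.3 / 127.3 × 100 = 30.1
Region B: 217.0 / 785.0 × 100 = 27.6

Carmond: 30.1
Region B: 27.6
Higher: Carmond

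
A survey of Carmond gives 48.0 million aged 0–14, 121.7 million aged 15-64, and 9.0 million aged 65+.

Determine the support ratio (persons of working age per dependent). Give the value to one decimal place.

Support ratio: 2.1

Support ratio = 121.7 / (48.0 + 9.0) = 121.7 / 57.0 = 2.1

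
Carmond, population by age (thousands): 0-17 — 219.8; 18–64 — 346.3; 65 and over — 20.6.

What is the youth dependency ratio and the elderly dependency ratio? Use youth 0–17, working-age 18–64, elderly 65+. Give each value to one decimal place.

Youth dependency ratio = 219.8 / 346.3 × 100 = 63.5
Old-age dependency ratio = 20.6 / 346.3 × 100 = 5.9

Youth dependency ratio: 63.5
Old-age dependency ratio: 5.9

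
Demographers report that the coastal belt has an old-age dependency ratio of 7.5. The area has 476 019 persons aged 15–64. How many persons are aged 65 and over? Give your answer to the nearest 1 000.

Old-age dependency ratio = elderly / working-age × 100
7.5 = E / 476 019 × 100
⇒ 36 000

Aged 65 and over: 36 000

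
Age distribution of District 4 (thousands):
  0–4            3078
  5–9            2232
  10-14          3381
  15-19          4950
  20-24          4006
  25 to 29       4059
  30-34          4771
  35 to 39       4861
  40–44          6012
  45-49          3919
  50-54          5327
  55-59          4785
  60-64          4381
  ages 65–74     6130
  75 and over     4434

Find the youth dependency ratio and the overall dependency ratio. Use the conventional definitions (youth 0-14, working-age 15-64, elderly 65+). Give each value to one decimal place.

0–14: 3078 + 2232 + 3381 = 8691
15–64: 4950 + 4006 + 4059 + 4771 + 4861 + 6012 + 3919 + 5327 + 4785 + 4381 = 47071
65+: 6130 + 4434 = 10564
Youth dependency ratio = 8691 / 47071 × 100 = 18.5
Total dependency ratio = (8691 + 10564) / 47071 × 100 = 19255 / 47071 × 100 = 40.9

Youth dependency ratio: 18.5
Total dependency ratio: 40.9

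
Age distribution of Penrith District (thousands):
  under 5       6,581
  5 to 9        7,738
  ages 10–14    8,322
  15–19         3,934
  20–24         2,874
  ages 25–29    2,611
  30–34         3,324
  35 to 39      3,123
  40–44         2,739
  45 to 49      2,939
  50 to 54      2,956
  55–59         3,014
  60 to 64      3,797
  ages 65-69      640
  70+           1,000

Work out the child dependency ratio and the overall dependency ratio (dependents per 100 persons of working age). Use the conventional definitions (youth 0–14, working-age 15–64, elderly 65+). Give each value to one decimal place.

0–14: 6,581 + 7,738 + 8,322 = 22,641
15–64: 3,934 + 2,874 + 2,611 + 3,324 + 3,123 + 2,739 + 2,939 + 2,956 + 3,014 + 3,797 = 31,311
65+: 640 + 1,000 = 1,640
Youth dependency ratio = 22,641 / 31,311 × 100 = 72.3
Total dependency ratio = (22,641 + 1,640) / 31,311 × 100 = 24,281 / 31,311 × 100 = 77.5

Youth dependency ratio: 72.3
Total dependency ratio: 77.5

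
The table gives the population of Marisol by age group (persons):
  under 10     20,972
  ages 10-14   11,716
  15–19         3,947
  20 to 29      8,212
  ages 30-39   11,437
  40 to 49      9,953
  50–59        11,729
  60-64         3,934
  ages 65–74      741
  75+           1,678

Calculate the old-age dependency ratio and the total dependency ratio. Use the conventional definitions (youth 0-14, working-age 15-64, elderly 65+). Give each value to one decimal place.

0–14: 20,972 + 11,716 = 32,688
15–64: 3,947 + 8,212 + 11,437 + 9,953 + 11,729 + 3,934 = 49,212
65+: 741 + 1,678 = 2,419
Old-age dependency ratio = 2,419 / 49,212 × 100 = 4.9
Total dependency ratio = (32,688 + 2,419) / 49,212 × 100 = 35,107 / 49,212 × 100 = 71.3

Old-age dependency ratio: 4.9
Total dependency ratio: 71.3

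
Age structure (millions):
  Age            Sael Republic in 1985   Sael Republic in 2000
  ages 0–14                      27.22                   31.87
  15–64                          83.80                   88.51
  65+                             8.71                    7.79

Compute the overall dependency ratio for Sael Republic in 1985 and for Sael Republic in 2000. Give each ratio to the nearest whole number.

Sael Republic in 1985: 43
Sael Republic in 2000: 45

Sael Republic in 1985: (27.22 + 8.71) / 83.80 × 100 = 35.93 / 83.80 × 100 = 43
Sael Republic in 2000: (31.87 + 7.79) / 88.51 × 100 = 39.66 / 88.51 × 100 = 45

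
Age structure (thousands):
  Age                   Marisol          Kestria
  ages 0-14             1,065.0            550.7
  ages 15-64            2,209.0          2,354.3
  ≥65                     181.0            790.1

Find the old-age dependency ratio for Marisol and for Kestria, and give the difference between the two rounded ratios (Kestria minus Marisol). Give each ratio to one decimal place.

Marisol: 181.0 / 2,209.0 × 100 = 8.2
Kestria: 790.1 / 2,354.3 × 100 = 33.6

Marisol: 8.2
Kestria: 33.6
Difference: +25.4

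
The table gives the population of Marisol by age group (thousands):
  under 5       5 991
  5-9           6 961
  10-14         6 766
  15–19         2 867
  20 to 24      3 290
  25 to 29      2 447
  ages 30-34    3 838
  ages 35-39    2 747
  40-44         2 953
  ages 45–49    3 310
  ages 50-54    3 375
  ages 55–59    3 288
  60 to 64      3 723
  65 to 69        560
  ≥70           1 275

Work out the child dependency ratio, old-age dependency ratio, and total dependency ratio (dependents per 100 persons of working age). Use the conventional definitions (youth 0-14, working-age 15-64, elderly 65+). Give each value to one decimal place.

Youth dependency ratio: 61.9
Old-age dependency ratio: 5.8
Total dependency ratio: 67.7

0–14: 5 991 + 6 961 + 6 766 = 19 718
15–64: 2 867 + 3 290 + 2 447 + 3 838 + 2 747 + 2 953 + 3 310 + 3 375 + 3 288 + 3 723 = 31 838
65+: 560 + 1 275 = 1 835
Youth dependency ratio = 19 718 / 31 838 × 100 = 61.9
Old-age dependency ratio = 1 835 / 31 838 × 100 = 5.8
Total dependency ratio = (19 718 + 1 835) / 31 838 × 100 = 21 553 / 31 838 × 100 = 67.7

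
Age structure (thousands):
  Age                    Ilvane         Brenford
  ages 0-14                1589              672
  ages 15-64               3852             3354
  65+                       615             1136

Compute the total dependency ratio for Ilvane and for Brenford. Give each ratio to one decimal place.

Ilvane: 57.2
Brenford: 53.9

Ilvane: (1589 + 615) / 3852 × 100 = 2204 / 3852 × 100 = 57.2
Brenford: (672 + 1136) / 3354 × 100 = 1808 / 3354 × 100 = 53.9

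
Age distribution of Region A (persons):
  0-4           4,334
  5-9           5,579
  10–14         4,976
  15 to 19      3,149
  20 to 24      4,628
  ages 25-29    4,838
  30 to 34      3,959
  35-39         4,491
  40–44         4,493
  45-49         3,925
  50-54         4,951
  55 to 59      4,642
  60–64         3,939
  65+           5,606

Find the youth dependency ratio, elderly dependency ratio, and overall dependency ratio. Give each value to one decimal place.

0–14: 4,334 + 5,579 + 4,976 = 14,889
15–64: 3,149 + 4,628 + 4,838 + 3,959 + 4,491 + 4,493 + 3,925 + 4,951 + 4,642 + 3,939 = 43,015
65+: 5,606
Youth dependency ratio = 14,889 / 43,015 × 100 = 34.6
Old-age dependency ratio = 5,606 / 43,015 × 100 = 13.0
Total dependency ratio = (14,889 + 5,606) / 43,015 × 100 = 20,495 / 43,015 × 100 = 47.6

Youth dependency ratio: 34.6
Old-age dependency ratio: 13.0
Total dependency ratio: 47.6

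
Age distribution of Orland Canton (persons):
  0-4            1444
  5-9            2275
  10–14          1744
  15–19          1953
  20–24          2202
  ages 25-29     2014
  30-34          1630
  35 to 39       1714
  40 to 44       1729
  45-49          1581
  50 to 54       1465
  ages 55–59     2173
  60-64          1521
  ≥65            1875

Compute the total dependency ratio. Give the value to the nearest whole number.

0–14: 1444 + 2275 + 1744 = 5463
15–64: 1953 + 2202 + 2014 + 1630 + 1714 + 1729 + 1581 + 1465 + 2173 + 1521 = 17982
65+: 1875
Total dependency ratio = (5463 + 1875) / 17982 × 100 = 7338 / 17982 × 100 = 41

Total dependency ratio: 41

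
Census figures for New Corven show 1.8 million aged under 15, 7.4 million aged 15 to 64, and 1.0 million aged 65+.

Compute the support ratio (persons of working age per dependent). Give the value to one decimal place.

Support ratio = 7.4 / (1.8 + 1.0) = 7.4 / 2.8 = 2.6

Support ratio: 2.6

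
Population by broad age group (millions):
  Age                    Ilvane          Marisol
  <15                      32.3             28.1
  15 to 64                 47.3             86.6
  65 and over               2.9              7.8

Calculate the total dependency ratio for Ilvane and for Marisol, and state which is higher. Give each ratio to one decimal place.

Ilvane: 74.4
Marisol: 41.5
Higher: Ilvane

Ilvane: (32.3 + 2.9) / 47.3 × 100 = 35.2 / 47.3 × 100 = 74.4
Marisol: (28.1 + 7.8) / 86.6 × 100 = 35.9 / 86.6 × 100 = 41.5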